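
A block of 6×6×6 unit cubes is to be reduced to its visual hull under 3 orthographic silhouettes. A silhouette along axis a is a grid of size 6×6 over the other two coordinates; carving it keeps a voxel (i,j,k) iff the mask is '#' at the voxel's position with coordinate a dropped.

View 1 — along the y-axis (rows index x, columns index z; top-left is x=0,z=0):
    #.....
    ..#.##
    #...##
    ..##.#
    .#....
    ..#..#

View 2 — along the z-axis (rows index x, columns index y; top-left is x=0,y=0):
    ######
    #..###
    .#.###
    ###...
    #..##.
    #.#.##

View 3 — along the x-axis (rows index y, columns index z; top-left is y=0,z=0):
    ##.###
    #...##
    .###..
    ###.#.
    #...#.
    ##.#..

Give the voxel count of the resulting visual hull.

voxel count = 27

full grid |V| = 216
carve view 1 (along y, XZ-mask fill 13/36): 78 voxels remain
carve view 2 (along z, XY-mask fill 24/36): 50 voxels remain
carve view 3 (along x, YZ-mask fill 20/36): 27 voxels remain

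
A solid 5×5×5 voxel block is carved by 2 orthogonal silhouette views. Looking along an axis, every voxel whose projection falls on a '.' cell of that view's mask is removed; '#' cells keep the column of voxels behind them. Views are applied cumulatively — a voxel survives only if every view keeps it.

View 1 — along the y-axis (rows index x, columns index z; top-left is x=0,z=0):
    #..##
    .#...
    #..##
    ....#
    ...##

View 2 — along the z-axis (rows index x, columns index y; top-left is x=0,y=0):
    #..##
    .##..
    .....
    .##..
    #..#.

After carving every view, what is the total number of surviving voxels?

voxel count = 17

initial block: 5^3 = 125
after view 1 [y-axis, 10 of 25 cells solid] → remaining = 50
after view 2 [z-axis, 9 of 25 cells solid] → remaining = 17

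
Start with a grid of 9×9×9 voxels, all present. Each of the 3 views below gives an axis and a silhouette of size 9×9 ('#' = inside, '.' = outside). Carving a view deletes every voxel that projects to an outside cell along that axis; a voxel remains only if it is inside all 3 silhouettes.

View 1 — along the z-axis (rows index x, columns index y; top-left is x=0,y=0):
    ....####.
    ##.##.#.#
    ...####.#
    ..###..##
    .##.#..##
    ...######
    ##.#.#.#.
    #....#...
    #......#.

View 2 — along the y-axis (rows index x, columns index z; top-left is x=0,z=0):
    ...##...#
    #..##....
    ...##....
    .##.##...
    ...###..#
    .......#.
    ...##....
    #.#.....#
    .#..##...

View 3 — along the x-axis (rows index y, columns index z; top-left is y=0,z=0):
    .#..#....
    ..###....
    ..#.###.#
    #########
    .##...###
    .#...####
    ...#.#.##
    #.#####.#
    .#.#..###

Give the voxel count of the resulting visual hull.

|visual hull| = 61

start: 9×9×9 = 729 voxels
V1 z: intersect with XY mask (40 set) -- 360 left
V2 y: intersect with XZ mask (25 set) -- 108 left
V3 x: intersect with YZ mask (45 set) -- 61 left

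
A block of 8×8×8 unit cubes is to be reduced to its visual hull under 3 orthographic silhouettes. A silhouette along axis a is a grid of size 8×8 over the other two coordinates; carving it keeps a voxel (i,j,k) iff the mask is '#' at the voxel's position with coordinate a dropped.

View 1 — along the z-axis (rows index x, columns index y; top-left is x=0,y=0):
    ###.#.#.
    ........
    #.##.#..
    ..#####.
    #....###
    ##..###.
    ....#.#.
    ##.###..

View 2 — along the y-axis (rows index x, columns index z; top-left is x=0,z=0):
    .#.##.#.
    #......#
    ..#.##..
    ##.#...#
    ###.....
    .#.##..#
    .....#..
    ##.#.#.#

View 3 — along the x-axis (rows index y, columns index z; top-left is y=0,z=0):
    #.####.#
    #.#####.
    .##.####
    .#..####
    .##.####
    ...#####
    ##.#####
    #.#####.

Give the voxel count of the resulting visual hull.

before carving: 512 voxels (8×8×8)
step 1: project along z, AND mask (30/64) → |grid| = 240
step 2: project along y, AND mask (26/64) → |grid| = 111
step 3: project along x, AND mask (47/64) → |grid| = 76

|visual hull| = 76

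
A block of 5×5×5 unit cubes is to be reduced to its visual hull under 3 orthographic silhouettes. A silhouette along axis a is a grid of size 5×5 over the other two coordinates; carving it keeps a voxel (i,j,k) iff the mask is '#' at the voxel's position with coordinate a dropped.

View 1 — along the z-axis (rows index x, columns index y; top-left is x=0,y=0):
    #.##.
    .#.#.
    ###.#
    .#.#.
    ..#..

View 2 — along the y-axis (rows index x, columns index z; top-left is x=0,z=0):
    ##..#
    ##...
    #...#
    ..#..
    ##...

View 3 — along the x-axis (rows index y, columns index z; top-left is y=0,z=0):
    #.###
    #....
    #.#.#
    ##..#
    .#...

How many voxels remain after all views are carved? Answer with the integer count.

before carving: 125 voxels (5×5×5)
carve view 1 (along z, XY-mask fill 12/25): 60 voxels remain
carve view 2 (along y, XZ-mask fill 10/25): 25 voxels remain
carve view 3 (along x, YZ-mask fill 12/25): 16 voxels remain

16 voxels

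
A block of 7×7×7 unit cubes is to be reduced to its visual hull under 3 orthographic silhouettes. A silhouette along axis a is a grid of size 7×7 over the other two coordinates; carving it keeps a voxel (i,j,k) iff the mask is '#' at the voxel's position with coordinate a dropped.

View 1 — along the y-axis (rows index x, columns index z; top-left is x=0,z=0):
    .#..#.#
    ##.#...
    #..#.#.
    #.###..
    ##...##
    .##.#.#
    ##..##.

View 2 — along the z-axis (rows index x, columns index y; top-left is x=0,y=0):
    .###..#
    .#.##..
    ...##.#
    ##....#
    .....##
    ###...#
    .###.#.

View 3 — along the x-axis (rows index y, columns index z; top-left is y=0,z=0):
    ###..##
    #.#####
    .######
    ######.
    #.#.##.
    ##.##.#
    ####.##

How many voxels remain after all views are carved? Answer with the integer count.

remaining voxels: 65

before carving: 343 voxels (7×7×7)
after view 1 [y-axis, 25 of 49 cells solid] → remaining = 175
after view 2 [z-axis, 23 of 49 cells solid] → remaining = 82
after view 3 [x-axis, 38 of 49 cells solid] → remaining = 65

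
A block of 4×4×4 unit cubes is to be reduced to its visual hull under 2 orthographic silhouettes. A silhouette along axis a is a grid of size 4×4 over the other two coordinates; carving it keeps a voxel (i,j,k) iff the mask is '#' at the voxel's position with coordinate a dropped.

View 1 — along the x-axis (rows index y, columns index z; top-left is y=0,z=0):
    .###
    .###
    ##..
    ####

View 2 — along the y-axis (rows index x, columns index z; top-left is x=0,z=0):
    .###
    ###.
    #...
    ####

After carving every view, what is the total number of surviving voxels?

start: 4×4×4 = 64 voxels
[1] x-view keeps 12 columns → grid now 48
[2] y-view keeps 11 columns → grid now 33

|visual hull| = 33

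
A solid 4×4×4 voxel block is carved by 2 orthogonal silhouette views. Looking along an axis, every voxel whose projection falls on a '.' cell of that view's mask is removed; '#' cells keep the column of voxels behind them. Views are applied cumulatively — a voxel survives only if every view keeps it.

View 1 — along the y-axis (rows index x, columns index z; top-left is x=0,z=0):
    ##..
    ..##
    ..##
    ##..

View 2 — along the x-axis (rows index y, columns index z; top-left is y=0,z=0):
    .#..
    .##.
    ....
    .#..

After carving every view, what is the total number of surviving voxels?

voxel count = 8

full grid |V| = 64
  1. axis=1 (XZ plane), |mask|=8  ⇒  voxels=32
  2. axis=0 (YZ plane), |mask|=4  ⇒  voxels=8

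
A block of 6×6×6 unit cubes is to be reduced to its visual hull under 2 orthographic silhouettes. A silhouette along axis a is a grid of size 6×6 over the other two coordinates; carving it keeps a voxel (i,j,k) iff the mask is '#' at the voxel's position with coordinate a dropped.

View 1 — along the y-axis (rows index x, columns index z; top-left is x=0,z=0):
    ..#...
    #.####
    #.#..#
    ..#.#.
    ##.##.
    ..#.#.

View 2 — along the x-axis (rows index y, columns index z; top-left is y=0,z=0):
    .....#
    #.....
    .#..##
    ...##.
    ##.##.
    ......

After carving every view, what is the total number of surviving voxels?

start: 6×6×6 = 216 voxels
V1 y: intersect with XZ mask (17 set) -- 102 left
V2 x: intersect with YZ mask (11 set) -- 28 left

28 voxels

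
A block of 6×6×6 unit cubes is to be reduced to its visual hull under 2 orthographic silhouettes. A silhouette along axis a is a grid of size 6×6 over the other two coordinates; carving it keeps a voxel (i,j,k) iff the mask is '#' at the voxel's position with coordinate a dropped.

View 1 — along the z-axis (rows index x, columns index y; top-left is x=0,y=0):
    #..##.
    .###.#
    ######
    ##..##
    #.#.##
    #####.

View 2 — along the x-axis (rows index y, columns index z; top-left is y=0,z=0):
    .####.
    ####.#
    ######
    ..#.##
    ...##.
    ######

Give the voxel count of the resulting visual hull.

initial block: 6^3 = 216
  1. axis=2 (XY plane), |mask|=26  ⇒  voxels=156
  2. axis=0 (YZ plane), |mask|=26  ⇒  voxels=110

remaining voxels: 110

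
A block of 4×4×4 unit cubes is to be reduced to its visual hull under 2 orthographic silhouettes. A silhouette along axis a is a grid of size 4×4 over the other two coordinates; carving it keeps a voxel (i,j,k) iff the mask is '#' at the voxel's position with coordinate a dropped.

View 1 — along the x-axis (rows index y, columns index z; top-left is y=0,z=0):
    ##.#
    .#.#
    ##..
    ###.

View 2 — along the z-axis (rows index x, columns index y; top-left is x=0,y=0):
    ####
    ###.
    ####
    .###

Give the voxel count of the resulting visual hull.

before carving: 64 voxels (4×4×4)
V1 x: intersect with YZ mask (10 set) -- 40 left
V2 z: intersect with XY mask (14 set) -- 34 left

34 voxels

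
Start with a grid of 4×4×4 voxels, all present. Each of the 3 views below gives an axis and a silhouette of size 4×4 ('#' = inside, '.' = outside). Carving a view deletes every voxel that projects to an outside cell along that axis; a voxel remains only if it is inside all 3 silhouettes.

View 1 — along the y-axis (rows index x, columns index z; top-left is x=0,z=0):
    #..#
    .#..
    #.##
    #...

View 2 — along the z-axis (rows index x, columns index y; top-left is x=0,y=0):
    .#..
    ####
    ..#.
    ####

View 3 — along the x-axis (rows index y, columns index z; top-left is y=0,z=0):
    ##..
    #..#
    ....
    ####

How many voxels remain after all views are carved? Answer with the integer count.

remaining voxels: 7

start: 4×4×4 = 64 voxels
  1. axis=1 (XZ plane), |mask|=7  ⇒  voxels=28
  2. axis=2 (XY plane), |mask|=10  ⇒  voxels=13
  3. axis=0 (YZ plane), |mask|=8  ⇒  voxels=7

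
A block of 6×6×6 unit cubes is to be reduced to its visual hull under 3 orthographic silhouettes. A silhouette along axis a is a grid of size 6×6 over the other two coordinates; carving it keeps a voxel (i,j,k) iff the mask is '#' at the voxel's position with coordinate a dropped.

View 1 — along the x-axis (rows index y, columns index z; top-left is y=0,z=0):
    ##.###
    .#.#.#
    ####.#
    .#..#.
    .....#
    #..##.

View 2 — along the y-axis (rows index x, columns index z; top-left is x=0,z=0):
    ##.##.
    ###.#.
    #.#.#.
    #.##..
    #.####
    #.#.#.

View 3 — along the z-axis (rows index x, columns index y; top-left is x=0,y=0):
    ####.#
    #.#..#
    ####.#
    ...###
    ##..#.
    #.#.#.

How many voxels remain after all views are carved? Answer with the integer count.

42 voxels

start: 6×6×6 = 216 voxels
V1 x: intersect with YZ mask (19 set) -- 114 left
V2 y: intersect with XZ mask (22 set) -- 62 left
V3 z: intersect with XY mask (22 set) -- 42 left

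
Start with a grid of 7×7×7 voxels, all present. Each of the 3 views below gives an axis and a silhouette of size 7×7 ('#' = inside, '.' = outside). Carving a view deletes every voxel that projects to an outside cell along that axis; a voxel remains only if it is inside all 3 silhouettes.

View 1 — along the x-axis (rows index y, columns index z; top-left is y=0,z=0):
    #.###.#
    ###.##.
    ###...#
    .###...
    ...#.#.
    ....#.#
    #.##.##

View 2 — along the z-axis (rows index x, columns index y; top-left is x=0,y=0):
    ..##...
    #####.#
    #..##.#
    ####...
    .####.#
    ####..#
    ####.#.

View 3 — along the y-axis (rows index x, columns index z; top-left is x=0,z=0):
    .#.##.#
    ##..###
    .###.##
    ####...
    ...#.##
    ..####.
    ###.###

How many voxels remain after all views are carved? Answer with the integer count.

|visual hull| = 80

initial block: 7^3 = 343
  1. axis=0 (YZ plane), |mask|=26  ⇒  voxels=182
  2. axis=2 (XY plane), |mask|=31  ⇒  voxels=123
  3. axis=1 (XZ plane), |mask|=31  ⇒  voxels=80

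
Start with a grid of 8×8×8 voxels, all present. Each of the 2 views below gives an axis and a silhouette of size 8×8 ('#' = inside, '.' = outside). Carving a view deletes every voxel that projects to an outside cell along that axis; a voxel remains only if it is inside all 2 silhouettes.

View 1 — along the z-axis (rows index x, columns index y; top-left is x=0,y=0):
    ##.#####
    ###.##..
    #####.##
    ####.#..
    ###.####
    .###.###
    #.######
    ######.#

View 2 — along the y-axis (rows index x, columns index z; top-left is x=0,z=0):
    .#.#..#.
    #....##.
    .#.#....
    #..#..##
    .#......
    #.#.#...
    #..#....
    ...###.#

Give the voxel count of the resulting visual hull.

full grid |V| = 512
[1] z-view keeps 51 columns → grid now 408
[2] y-view keeps 22 columns → grid now 137

voxel count = 137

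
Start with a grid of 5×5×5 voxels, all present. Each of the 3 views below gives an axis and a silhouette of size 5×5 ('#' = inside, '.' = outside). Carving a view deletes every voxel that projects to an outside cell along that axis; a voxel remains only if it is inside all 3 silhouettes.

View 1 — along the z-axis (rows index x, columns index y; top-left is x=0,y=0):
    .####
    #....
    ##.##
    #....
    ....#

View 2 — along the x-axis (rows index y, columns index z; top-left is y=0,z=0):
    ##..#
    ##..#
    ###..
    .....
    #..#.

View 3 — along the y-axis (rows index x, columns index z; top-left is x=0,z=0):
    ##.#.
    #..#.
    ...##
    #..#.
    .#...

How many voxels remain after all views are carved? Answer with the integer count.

initial block: 5^3 = 125
[1] z-view keeps 11 columns → grid now 55
[2] x-view keeps 11 columns → grid now 24
[3] y-view keeps 10 columns → grid now 11

11 voxels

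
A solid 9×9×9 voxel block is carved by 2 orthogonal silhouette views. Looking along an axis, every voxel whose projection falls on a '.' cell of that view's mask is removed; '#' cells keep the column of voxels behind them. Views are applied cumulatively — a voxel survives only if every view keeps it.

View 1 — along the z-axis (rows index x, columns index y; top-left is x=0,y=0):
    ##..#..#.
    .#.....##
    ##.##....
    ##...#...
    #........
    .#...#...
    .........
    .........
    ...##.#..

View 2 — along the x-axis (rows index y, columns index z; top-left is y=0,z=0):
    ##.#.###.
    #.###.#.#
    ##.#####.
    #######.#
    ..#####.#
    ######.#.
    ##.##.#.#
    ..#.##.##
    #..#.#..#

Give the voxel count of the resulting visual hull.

before carving: 729 voxels (9×9×9)
step 1: project along z, AND mask (20/81) → |grid| = 180
step 2: project along x, AND mask (55/81) → |grid| = 122

122 voxels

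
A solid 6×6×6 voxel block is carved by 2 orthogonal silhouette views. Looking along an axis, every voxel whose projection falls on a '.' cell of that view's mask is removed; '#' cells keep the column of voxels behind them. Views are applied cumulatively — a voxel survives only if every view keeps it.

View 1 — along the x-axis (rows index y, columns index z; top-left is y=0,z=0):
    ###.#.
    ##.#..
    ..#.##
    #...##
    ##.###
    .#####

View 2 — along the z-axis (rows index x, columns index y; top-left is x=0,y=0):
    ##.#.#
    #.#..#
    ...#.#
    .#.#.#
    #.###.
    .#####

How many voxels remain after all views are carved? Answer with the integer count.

initial block: 6^3 = 216
[1] x-view keeps 23 columns → grid now 138
[2] z-view keeps 21 columns → grid now 80

voxel count = 80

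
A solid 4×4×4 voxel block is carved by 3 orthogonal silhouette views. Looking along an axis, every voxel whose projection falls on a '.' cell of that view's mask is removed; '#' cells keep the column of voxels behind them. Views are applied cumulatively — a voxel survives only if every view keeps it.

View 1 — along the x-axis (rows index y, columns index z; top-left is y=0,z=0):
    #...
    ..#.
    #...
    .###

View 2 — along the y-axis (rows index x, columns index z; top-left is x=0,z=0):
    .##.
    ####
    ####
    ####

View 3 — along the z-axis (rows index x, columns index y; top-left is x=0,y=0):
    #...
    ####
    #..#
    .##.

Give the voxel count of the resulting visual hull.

remaining voxels: 12

before carving: 64 voxels (4×4×4)
  1. axis=0 (YZ plane), |mask|=6  ⇒  voxels=24
  2. axis=1 (XZ plane), |mask|=14  ⇒  voxels=21
  3. axis=2 (XY plane), |mask|=9  ⇒  voxels=12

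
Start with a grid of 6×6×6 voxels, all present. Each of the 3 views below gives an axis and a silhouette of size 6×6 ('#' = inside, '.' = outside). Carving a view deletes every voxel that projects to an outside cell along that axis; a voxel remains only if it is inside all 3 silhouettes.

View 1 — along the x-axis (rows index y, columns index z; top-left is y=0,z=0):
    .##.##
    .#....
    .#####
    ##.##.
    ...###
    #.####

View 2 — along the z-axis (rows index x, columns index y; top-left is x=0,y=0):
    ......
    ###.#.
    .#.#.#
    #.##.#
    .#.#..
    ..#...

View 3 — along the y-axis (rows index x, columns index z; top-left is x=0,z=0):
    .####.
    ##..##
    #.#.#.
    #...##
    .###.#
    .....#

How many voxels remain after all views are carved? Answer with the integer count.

before carving: 216 voxels (6×6×6)
carve view 1 (along x, YZ-mask fill 22/36): 132 voxels remain
carve view 2 (along z, XY-mask fill 14/36): 51 voxels remain
carve view 3 (along y, XZ-mask fill 19/36): 27 voxels remain

27 voxels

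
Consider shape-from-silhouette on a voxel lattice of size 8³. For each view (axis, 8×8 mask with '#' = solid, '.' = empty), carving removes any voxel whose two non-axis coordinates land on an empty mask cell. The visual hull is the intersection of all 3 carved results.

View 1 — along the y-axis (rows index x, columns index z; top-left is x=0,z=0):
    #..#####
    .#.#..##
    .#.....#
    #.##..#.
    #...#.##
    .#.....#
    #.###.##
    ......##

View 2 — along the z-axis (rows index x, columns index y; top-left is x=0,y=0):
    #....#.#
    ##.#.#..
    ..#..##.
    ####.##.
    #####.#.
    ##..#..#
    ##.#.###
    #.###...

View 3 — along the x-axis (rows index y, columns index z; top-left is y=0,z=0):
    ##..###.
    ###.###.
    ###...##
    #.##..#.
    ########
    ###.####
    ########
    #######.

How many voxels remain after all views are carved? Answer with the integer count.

|visual hull| = 105

full grid |V| = 512
carve view 1 (along y, XZ-mask fill 30/64): 240 voxels remain
carve view 2 (along z, XY-mask fill 36/64): 140 voxels remain
carve view 3 (along x, YZ-mask fill 50/64): 105 voxels remain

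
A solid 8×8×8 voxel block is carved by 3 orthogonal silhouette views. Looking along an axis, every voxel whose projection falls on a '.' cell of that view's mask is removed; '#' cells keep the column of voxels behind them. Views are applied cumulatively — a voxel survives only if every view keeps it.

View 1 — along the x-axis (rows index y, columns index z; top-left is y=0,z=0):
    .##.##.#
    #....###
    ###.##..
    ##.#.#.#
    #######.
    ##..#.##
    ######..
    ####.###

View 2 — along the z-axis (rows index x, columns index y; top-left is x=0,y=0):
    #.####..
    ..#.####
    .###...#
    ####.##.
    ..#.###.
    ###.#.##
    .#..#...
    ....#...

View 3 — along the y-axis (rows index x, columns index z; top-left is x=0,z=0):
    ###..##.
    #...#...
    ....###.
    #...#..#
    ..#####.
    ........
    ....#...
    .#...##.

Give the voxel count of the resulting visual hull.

before carving: 512 voxels (8×8×8)
  1. axis=0 (YZ plane), |mask|=44  ⇒  voxels=352
  2. axis=2 (XY plane), |mask|=33  ⇒  voxels=183
  3. axis=1 (XZ plane), |mask|=22  ⇒  voxels=65

voxel count = 65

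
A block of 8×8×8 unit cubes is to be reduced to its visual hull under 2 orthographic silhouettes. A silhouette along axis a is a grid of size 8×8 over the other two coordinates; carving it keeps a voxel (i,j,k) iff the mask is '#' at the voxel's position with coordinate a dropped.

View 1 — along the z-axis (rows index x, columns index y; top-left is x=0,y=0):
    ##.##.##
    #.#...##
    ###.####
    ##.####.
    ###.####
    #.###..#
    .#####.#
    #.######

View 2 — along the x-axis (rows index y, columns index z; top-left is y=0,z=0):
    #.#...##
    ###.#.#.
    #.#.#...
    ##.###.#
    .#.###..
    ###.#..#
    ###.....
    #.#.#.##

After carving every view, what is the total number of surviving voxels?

full grid |V| = 512
after view 1 [z-axis, 48 of 64 cells solid] → remaining = 384
after view 2 [x-axis, 35 of 64 cells solid] → remaining = 207

207 voxels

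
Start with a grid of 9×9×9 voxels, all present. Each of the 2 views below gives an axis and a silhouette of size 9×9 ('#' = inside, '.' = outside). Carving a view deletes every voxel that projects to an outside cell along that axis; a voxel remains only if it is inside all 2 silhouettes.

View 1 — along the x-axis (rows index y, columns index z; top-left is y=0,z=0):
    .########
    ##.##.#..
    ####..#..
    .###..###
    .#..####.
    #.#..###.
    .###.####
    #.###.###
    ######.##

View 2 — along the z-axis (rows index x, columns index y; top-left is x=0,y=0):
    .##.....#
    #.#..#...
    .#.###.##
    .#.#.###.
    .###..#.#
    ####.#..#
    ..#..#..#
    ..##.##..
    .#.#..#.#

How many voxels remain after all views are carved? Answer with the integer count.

start: 9×9×9 = 729 voxels
carve view 1 (along x, YZ-mask fill 56/81): 504 voxels remain
carve view 2 (along z, XY-mask fill 39/81): 237 voxels remain

237 voxels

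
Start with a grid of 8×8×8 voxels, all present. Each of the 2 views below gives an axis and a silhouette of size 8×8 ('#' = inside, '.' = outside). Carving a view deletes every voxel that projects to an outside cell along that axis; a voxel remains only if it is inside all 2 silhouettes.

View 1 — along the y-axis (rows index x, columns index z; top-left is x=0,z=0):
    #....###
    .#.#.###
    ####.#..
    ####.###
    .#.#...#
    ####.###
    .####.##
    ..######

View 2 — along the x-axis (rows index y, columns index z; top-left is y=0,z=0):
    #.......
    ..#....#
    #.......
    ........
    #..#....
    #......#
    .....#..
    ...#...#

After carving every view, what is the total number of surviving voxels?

initial block: 8^3 = 512
carve view 1 (along y, XZ-mask fill 43/64): 344 voxels remain
carve view 2 (along x, YZ-mask fill 11/64): 62 voxels remain

voxel count = 62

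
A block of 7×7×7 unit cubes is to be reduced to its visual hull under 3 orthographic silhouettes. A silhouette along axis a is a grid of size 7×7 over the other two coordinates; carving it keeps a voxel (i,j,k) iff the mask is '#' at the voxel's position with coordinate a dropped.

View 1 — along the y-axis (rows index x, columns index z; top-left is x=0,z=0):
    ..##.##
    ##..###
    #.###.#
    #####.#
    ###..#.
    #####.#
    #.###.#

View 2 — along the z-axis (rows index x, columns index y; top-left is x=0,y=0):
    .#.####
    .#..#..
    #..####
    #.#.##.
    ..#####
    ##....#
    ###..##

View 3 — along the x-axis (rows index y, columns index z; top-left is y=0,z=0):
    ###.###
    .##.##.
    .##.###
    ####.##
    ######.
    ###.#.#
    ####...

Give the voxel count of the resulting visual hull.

voxel count = 103

start: 7×7×7 = 343 voxels
[1] y-view keeps 35 columns → grid now 245
[2] z-view keeps 29 columns → grid now 142
[3] x-view keeps 36 columns → grid now 103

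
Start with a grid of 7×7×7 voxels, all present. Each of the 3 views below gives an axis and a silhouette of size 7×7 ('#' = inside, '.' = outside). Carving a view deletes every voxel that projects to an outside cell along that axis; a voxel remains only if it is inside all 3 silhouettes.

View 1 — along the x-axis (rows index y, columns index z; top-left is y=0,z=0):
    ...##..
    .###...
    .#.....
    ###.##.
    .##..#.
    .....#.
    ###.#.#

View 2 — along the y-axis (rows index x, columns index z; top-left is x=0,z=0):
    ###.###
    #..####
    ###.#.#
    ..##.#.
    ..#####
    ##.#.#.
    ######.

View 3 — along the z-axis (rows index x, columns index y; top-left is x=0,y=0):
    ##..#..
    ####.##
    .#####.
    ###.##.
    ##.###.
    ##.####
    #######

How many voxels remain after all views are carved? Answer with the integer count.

full grid |V| = 343
  1. axis=0 (YZ plane), |mask|=20  ⇒  voxels=140
  2. axis=1 (XZ plane), |mask|=34  ⇒  voxels=97
  3. axis=2 (XY plane), |mask|=37  ⇒  voxels=71

71 voxels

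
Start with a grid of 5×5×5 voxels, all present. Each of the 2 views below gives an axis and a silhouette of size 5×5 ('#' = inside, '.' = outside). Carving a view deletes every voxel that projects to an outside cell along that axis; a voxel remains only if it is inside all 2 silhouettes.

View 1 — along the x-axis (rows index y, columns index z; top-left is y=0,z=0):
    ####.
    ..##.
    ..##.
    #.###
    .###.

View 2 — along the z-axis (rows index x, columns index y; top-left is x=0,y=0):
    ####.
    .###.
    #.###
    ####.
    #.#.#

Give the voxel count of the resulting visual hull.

54 voxels

start: 5×5×5 = 125 voxels
step 1: project along x, AND mask (15/25) → |grid| = 75
step 2: project along z, AND mask (18/25) → |grid| = 54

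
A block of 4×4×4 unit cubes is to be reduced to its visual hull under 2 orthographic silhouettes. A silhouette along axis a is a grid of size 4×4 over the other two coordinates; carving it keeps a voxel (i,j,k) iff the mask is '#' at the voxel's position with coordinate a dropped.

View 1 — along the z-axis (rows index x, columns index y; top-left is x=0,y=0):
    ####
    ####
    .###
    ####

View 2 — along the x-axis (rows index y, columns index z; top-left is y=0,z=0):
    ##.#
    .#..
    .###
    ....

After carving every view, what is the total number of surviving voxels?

initial block: 4^3 = 64
carve view 1 (along z, XY-mask fill 15/16): 60 voxels remain
carve view 2 (along x, YZ-mask fill 7/16): 25 voxels remain

25 voxels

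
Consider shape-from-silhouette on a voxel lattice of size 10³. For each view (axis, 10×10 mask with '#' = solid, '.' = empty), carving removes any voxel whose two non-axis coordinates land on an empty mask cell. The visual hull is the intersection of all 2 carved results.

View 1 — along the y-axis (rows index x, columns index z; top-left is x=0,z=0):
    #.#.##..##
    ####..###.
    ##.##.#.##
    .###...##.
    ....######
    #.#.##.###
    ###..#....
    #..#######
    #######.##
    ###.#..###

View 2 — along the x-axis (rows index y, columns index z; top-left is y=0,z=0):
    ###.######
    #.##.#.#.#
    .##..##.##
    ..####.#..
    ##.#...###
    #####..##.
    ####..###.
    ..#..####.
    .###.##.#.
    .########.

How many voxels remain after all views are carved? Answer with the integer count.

full grid |V| = 1000
carve view 1 (along y, XZ-mask fill 66/100): 660 voxels remain
carve view 2 (along x, YZ-mask fill 65/100): 428 voxels remain

428 voxels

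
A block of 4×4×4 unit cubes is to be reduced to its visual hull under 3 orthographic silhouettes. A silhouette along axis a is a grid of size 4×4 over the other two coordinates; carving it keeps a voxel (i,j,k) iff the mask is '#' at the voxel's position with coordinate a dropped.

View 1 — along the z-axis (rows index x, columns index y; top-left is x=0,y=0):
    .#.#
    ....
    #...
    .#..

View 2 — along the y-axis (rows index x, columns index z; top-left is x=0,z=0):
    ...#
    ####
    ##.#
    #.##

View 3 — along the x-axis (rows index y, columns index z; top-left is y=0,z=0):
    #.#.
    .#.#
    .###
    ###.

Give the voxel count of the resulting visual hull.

full grid |V| = 64
[1] z-view keeps 4 columns → grid now 16
[2] y-view keeps 11 columns → grid now 8
[3] x-view keeps 10 columns → grid now 3

remaining voxels: 3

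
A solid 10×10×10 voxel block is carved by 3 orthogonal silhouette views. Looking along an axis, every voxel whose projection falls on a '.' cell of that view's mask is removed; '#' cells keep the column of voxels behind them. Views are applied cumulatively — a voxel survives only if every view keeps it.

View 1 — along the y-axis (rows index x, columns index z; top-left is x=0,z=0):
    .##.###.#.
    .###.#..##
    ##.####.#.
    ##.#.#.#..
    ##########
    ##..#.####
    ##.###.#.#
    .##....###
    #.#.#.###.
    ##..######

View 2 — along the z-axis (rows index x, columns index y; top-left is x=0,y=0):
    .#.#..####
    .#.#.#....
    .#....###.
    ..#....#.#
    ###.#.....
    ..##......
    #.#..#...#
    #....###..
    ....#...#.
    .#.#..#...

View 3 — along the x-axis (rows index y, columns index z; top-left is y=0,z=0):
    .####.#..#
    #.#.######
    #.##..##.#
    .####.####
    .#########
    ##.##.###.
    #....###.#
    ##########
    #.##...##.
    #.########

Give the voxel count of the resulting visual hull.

full grid |V| = 1000
carve view 1 (along y, XZ-mask fill 67/100): 670 voxels remain
carve view 2 (along z, XY-mask fill 35/100): 235 voxels remain
carve view 3 (along x, YZ-mask fill 73/100): 165 voxels remain

voxel count = 165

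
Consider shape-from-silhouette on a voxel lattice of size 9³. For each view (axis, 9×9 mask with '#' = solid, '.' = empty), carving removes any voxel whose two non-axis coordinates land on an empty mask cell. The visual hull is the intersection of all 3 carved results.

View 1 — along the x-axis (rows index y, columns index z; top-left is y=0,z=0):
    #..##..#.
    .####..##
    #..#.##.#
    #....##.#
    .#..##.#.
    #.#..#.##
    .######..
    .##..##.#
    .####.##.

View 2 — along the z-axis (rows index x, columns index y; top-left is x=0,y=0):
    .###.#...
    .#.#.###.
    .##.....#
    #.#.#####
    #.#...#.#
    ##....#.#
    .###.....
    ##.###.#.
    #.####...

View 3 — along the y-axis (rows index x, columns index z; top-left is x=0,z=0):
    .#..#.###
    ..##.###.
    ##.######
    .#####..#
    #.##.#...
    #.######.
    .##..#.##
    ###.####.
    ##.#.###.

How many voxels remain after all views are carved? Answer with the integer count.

138 voxels

full grid |V| = 729
after view 1 [x-axis, 45 of 81 cells solid] → remaining = 405
after view 2 [z-axis, 41 of 81 cells solid] → remaining = 206
after view 3 [y-axis, 53 of 81 cells solid] → remaining = 138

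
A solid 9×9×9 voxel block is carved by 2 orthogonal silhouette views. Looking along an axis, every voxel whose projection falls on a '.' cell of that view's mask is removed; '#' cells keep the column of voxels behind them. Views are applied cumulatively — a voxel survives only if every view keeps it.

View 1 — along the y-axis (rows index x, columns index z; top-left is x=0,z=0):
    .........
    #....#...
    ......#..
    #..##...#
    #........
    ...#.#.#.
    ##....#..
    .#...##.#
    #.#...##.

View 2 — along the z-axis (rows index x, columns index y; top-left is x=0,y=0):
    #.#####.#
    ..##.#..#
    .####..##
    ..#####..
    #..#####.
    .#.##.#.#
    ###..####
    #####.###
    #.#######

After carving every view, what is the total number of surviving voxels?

before carving: 729 voxels (9×9×9)
after view 1 [y-axis, 22 of 81 cells solid] → remaining = 198
after view 2 [z-axis, 56 of 81 cells solid] → remaining = 140

voxel count = 140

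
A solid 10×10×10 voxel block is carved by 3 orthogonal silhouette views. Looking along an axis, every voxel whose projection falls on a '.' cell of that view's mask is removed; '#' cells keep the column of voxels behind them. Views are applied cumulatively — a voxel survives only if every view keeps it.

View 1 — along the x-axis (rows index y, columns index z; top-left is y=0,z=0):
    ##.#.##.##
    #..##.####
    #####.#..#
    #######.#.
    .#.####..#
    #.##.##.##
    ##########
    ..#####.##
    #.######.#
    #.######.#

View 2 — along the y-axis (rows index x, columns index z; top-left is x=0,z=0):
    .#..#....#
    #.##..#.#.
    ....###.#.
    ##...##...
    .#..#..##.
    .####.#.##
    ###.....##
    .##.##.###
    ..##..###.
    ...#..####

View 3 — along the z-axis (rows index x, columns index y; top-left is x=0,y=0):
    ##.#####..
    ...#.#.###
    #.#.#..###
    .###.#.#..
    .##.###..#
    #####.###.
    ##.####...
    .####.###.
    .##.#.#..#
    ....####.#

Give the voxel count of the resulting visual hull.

before carving: 1000 voxels (10×10×10)
V1 x: intersect with YZ mask (75 set) -- 750 left
V2 y: intersect with XZ mask (49 set) -- 362 left
V3 z: intersect with XY mask (60 set) -- 222 left

voxel count = 222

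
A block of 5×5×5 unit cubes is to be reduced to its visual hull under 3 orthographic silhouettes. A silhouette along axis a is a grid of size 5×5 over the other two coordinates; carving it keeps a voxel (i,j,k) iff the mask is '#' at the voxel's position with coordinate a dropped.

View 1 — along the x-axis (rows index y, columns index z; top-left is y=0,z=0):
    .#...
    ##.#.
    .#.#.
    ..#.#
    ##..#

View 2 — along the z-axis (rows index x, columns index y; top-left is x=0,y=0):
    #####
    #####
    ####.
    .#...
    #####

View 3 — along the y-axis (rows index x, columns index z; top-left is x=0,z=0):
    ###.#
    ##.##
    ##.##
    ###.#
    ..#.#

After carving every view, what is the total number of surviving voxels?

initial block: 5^3 = 125
step 1: project along x, AND mask (11/25) → |grid| = 55
step 2: project along z, AND mask (20/25) → |grid| = 44
step 3: project along y, AND mask (18/25) → |grid| = 31

voxel count = 31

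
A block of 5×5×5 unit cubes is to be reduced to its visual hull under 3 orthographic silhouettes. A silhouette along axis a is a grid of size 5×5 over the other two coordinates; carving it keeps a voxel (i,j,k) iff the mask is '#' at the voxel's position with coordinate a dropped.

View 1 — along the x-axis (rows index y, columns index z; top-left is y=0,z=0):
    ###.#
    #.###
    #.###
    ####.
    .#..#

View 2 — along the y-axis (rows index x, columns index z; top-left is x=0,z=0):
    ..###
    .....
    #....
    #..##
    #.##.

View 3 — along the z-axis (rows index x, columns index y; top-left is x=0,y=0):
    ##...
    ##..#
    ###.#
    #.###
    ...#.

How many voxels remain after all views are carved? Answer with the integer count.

full grid |V| = 125
carve view 1 (along x, YZ-mask fill 18/25): 90 voxels remain
carve view 2 (along y, XZ-mask fill 10/25): 37 voxels remain
carve view 3 (along z, XY-mask fill 14/25): 19 voxels remain

19 voxels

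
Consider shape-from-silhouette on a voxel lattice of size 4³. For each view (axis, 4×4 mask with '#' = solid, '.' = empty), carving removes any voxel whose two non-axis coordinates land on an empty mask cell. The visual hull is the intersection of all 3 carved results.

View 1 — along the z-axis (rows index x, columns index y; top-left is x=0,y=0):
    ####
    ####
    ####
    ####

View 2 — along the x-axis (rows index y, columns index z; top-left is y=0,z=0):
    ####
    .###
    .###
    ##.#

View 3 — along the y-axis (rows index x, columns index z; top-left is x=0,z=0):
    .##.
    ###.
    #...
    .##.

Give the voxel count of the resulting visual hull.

voxel count = 25

before carving: 64 voxels (4×4×4)
carve view 1 (along z, XY-mask fill 16/16): 64 voxels remain
carve view 2 (along x, YZ-mask fill 13/16): 52 voxels remain
carve view 3 (along y, XZ-mask fill 8/16): 25 voxels remain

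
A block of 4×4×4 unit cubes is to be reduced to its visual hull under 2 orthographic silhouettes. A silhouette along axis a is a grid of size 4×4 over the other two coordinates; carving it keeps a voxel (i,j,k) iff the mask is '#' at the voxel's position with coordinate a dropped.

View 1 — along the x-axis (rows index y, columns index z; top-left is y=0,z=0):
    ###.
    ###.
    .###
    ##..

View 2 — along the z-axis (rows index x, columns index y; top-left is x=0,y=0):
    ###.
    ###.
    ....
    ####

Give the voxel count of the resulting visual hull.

29 voxels

initial block: 4^3 = 64
step 1: project along x, AND mask (11/16) → |grid| = 44
step 2: project along z, AND mask (10/16) → |grid| = 29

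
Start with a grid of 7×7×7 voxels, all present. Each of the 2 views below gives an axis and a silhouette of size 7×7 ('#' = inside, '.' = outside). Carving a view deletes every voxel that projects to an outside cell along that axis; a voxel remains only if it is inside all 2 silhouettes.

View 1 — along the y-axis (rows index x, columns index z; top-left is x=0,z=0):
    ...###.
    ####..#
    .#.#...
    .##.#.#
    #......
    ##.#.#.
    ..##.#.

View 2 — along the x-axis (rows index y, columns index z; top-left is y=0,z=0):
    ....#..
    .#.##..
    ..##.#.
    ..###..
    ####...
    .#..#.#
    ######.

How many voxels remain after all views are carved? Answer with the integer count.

remaining voxels: 77

before carving: 343 voxels (7×7×7)
after view 1 [y-axis, 22 of 49 cells solid] → remaining = 154
after view 2 [x-axis, 23 of 49 cells solid] → remaining = 77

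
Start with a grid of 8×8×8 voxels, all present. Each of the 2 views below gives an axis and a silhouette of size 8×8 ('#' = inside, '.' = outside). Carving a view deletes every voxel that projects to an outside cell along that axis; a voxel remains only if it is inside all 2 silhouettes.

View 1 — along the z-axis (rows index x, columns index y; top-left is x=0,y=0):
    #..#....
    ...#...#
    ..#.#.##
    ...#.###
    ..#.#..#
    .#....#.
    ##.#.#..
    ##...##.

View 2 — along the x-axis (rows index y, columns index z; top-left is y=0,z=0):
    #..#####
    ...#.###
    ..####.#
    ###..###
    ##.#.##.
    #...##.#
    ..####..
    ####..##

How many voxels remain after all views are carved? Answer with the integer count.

voxel count = 126

start: 8×8×8 = 512 voxels
step 1: project along z, AND mask (25/64) → |grid| = 200
step 2: project along x, AND mask (40/64) → |grid| = 126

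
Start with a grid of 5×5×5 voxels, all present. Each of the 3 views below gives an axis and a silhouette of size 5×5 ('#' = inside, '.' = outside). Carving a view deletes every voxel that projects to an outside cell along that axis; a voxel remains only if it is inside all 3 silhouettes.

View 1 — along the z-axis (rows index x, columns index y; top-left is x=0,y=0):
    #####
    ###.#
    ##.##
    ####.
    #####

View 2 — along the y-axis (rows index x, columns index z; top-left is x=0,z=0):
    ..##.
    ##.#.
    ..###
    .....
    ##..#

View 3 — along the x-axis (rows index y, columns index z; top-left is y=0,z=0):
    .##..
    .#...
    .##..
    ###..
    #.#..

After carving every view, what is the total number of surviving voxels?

start: 5×5×5 = 125 voxels
after view 1 [z-axis, 22 of 25 cells solid] → remaining = 110
after view 2 [y-axis, 11 of 25 cells solid] → remaining = 49
after view 3 [x-axis, 10 of 25 cells solid] → remaining = 17

|visual hull| = 17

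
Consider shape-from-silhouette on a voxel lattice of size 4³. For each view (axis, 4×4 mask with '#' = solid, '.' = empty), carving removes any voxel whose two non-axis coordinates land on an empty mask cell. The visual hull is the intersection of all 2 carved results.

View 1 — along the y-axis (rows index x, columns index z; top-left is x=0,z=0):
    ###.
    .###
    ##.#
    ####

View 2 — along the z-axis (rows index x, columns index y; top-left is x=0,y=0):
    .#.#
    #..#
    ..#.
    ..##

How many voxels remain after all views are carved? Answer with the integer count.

voxel count = 23

before carving: 64 voxels (4×4×4)
[1] y-view keeps 13 columns → grid now 52
[2] z-view keeps 7 columns → grid now 23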